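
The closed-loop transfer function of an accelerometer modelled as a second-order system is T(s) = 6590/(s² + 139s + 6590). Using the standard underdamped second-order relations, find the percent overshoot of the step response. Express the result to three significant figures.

Comparing the denominator to s² + 2ζω_n s + ω_n²: ω_n = √6590 = 81.2 rad/s, and 2ζω_n = 139 so ζ = 139/(2·81.2) = 0.856.
%OS = 100·exp(−πζ/√(1−ζ²)) = 0.549%.

%OS ≈ 0.549%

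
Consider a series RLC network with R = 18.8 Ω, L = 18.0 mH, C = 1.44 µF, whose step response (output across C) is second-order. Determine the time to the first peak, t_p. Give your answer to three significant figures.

t_p ≈ 0.000508 s

For a series RLC circuit (capacitor voltage as output), ω_n = 1/√(LC) = 1/√(18.0 mH · 1.44 µF) = 6210 rad/s.
ζ = (R/2)·√(C/L) = (18.8/2)·√(1.44 µF/18.0 mH) = 0.0841.
ω_d = ω_n√(1−ζ²) = 6190 rad/s. t_p = π/ω_d = 0.000508 s.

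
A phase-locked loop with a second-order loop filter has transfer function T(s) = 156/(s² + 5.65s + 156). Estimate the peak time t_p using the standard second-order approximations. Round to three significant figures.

ω_n = √156 = 12.5 rad/s; ζ = 5.65/(2·12.5) = 0.226.
The damped frequency ω_d = ω_n√(1−ζ²) = 12.2 rad/s. Then t_p = π/ω_d = 0.258 s.

t_p ≈ 0.258 s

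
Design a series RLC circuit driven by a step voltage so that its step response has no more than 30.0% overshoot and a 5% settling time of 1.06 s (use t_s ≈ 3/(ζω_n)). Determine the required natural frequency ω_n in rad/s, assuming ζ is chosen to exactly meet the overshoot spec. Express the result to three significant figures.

ω_n ≈ 7.91 rad/s

ζ = −ln(OS)/√(π² + (ln OS)²). With OS = 0.300, ln OS = −1.204 and ζ = 1.204/3.364 = 0.358.
From t_s ≈ 3/(ζω_n): ω_n = 3/(ζ·t_s) = 3/(0.358·1.06) = 7.91 rad/s.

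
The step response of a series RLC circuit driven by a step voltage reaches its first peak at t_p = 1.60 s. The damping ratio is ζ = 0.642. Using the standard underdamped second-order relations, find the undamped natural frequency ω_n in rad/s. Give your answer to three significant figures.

ω_n ≈ 2.56 rad/s

Peak time t_p = π/ω_d, so ω_d = π/t_p = π/1.60 = 1.96 rad/s.
ω_n = ω_d/√(1−ζ²) = 1.96/√0.588 = 2.56 rad/s.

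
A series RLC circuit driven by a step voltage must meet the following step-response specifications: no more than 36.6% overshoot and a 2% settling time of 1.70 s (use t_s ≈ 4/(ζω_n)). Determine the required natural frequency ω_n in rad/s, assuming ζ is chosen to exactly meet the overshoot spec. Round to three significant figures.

ω_n ≈ 7.72 rad/s

From %OS = 100·exp(−πζ/√(1−ζ²)), invert to get ζ = −ln(OS)/√(π² + ln²(OS)) with OS = 0.366.
−ln 0.366 = 1.005, so ζ = 1.005/√(π² + 1.010) = 0.305.
From t_s ≈ 4/(ζω_n): ω_n = 4/(ζ·t_s) = 4/(0.305·1.70) = 7.72 rad/s.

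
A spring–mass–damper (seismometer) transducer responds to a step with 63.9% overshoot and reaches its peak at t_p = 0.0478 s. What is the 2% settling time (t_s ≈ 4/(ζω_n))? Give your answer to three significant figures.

t_s ≈ 0.427 s

ζ from %OS: ζ = |ln 0.639|/√(π²+ln²0.639) = 0.141.
t_p = π/ω_d ⇒ ω_d = 65.7 rad/s; then ω_n = ω_d/√(1−ζ²) = 66.4 rad/s.
t_s ≈ 4/(ζω_n) = 4/(0.141·66.4) = 0.427 s.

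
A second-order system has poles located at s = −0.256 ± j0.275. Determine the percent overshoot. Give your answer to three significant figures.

|pole| = ω_n = √(0.256² + 0.275²) = 0.376 rad/s; ζ = cos θ = σ/ω_n = 0.681.
%OS = 100 e^{−πζ/√(1−ζ²)} with ζ = 0.681 gives 5.37%.

%OS ≈ 5.37%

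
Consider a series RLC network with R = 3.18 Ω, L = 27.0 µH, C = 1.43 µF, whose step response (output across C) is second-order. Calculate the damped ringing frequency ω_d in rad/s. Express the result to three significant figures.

ω_d ≈ 150000 rad/s

For a series RLC circuit (capacitor voltage as output), ω_n = 1/√(LC) = 1/√(27.0 µH · 1.43 µF) = 161000 rad/s.
ζ = (R/2)·√(C/L) = (3.18/2)·√(1.43 µF/27.0 µH) = 0.366.
ω_d = 161000·√(1 − 0.366²) = 150000 rad/s.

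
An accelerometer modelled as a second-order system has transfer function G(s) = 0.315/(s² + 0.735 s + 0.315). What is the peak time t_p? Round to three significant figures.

ω_n = √0.315 = 0.561 rad/s; ζ = 0.735/(2·0.561) = 0.655.
ω_d = ω_n√(1−ζ²) = 0.424 rad/s. Then t_p = π/ω_d = 7.41 s.

t_p ≈ 7.41 s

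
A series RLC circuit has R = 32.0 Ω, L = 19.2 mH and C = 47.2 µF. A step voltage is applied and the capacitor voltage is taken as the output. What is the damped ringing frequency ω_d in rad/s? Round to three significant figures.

For a series RLC circuit (capacitor voltage as output), ω_n = 1/√(LC) = 1/√(19.2 mH · 47.2 µF) = 1050 rad/s.
ζ = (R/2)·√(C/L) = (32.0/2)·√(47.2 µF/19.2 mH) = 0.793.
The damped frequency ω_d = ω_n√(1−ζ²) = 640 rad/s.

ω_d ≈ 640 rad/s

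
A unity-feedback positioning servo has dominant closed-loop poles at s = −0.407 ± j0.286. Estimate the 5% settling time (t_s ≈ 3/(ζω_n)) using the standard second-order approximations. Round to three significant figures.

For poles at −σ ± jω_d, ζω_n = σ = 0.407, so t_s ≈ 3/σ = 7.37 s.

t_s ≈ 7.37 s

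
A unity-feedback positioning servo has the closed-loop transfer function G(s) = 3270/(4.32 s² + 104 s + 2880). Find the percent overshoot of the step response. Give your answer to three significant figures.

Dividing through by 4.32: denominator becomes s² + 24.07 s + 666.7.
So ω_n = √666.7 = 25.8 rad/s and ζ = 24.07/(2·25.8) = 0.466.
%OS = 100·exp(−πζ/√(1−ζ²)) = 19.1%.

%OS ≈ 19.1%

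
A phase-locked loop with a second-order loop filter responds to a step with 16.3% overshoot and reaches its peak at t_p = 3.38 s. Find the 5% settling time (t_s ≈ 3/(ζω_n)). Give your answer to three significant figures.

ζ from %OS: ζ = |ln 0.163|/√(π²+ln²0.163) = 0.500.
From t_p = π/ω_d, ω_d = π/3.38 = 0.929 rad/s, so ω_n = ω_d/√(1−ζ²) = 1.07 rad/s.
t_s ≈ 3/(ζω_n) = 3/(0.500·1.07) = 5.59 s.

t_s ≈ 5.59 s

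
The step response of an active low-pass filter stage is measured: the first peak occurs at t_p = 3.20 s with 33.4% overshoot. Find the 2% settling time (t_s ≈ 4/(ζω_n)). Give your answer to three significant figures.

ζ from %OS: ζ = |ln 0.334|/√(π²+ln²0.334) = 0.330.
t_p = π/ω_d ⇒ ω_d = 0.982 rad/s; then ω_n = ω_d/√(1−ζ²) = 1.04 rad/s.
t_s ≈ 4/(ζω_n) = 4/(0.330·1.04) = 11.7 s.

t_s ≈ 11.7 s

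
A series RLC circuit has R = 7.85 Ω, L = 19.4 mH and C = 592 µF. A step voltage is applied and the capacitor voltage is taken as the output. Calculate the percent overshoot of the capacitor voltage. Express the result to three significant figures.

For a series RLC circuit (capacitor voltage as output), ω_n = 1/√(LC) = 1/√(19.4 mH · 592 µF) = 295 rad/s.
ζ = (R/2)·√(C/L) = (7.85/2)·√(592 µF/19.4 mH) = 0.686.
%OS = 100 e^{−πζ/√(1−ζ²)} with ζ = 0.686 gives 5.19%.

%OS ≈ 5.19%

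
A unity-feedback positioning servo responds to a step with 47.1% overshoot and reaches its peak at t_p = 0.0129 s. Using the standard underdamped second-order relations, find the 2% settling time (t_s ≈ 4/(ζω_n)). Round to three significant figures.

t_s ≈ 0.0685 s

The overshoot fixes ζ = −ln(OS)/√(π²+ln²(OS)) = 0.233.
t_p = π/ω_d ⇒ ω_d = 244 rad/s; then ω_n = ω_d/√(1−ζ²) = 250 rad/s.
t_s ≈ 4/(ζω_n) = 4/(0.233·250) = 0.0685 s.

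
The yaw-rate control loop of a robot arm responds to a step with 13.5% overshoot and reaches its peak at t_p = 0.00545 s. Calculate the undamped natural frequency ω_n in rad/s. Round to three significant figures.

ω_n ≈ 684 rad/s

From the overshoot, ζ = −ln(OS)/√(π²+ln²(OS)) = 0.538.
From t_p = π/ω_d, ω_d = π/0.00545 = 576 rad/s, so ω_n = ω_d/√(1−ζ²) = 684 rad/s.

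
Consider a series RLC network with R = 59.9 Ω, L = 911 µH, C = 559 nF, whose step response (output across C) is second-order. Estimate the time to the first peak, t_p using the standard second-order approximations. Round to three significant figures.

t_p ≈ 0.000106 s

For a series RLC circuit (capacitor voltage as output), ω_n = 1/√(LC) = 1/√(911 µH · 559 nF) = 44300 rad/s.
ζ = (R/2)·√(C/L) = (59.9/2)·√(559 nF/911 µH) = 0.742.
The damped frequency ω_d = ω_n√(1−ζ²) = 29700 rad/s. t_p = π/ω_d = 0.000106 s.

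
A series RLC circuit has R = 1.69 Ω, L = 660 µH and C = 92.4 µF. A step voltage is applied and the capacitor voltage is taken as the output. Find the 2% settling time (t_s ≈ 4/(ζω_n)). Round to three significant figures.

For a series RLC circuit (capacitor voltage as output), ω_n = 1/√(LC) = 1/√(660 µH · 92.4 µF) = 4050 rad/s.
ζ = (R/2)·√(C/L) = (1.69/2)·√(92.4 µF/660 µH) = 0.316.
t_s ≈ 4/(ζω_n) = 0.00312 s.

t_s ≈ 0.00312 s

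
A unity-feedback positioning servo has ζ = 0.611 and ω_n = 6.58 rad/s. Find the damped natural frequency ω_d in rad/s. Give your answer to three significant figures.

ω_d = ω_n√(1−ζ²) = 6.58·√0.627 = 5.21 rad/s.

ω_d ≈ 5.21 rad/s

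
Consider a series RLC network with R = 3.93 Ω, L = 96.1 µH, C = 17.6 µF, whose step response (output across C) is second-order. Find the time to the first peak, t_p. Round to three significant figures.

t_p ≈ 0.000239 s

For a series RLC circuit (capacitor voltage as output), ω_n = 1/√(LC) = 1/√(96.1 µH · 17.6 µF) = 24300 rad/s.
ζ = (R/2)·√(C/L) = (3.93/2)·√(17.6 µF/96.1 µH) = 0.841.
ω_d = 24300·√(1 − 0.841²) = 13200 rad/s. t_p = π/ω_d = 0.000239 s.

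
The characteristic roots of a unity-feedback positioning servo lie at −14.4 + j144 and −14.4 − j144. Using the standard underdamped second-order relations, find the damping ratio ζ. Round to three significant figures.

ζ ≈ 0.0995

With σ = 14.4, ω_d = 144: ω_n = √(σ²+ω_d²) = 145 rad/s, ζ = σ/ω_n = 0.0995.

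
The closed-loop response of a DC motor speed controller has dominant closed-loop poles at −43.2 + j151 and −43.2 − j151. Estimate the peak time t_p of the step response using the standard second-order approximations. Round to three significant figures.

t_p = π/ω_d with ω_d = 151 (the imaginary part), so t_p = 0.0208 s.

t_p ≈ 0.0208 s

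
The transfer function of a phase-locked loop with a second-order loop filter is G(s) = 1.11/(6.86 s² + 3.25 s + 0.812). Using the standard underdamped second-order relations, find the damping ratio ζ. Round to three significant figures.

Dividing through by 6.86: denominator becomes s² + 0.4738 s + 0.1184.
So ω_n = √0.1184 = 0.344 rad/s and ζ = 0.4738/(2·0.344) = 0.689.

ζ ≈ 0.689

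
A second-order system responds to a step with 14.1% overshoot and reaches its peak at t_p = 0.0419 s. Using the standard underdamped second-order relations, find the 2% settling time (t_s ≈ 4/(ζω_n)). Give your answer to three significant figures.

t_s ≈ 0.0856 s

From the overshoot, ζ = −ln(OS)/√(π²+ln²(OS)) = 0.529.
t_p = π/ω_d ⇒ ω_d = 75.0 rad/s; then ω_n = ω_d/√(1−ζ²) = 88.4 rad/s.
t_s ≈ 4/(ζω_n) = 4/(0.529·88.4) = 0.0856 s.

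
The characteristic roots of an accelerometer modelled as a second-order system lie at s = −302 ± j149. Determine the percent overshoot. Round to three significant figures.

With σ = 302, ω_d = 149: ω_n = √(σ²+ω_d²) = 337 rad/s, ζ = σ/ω_n = 0.897.
%OS = 100·exp(−πζ/√(1−ζ²)) = 0.172%.

%OS ≈ 0.172%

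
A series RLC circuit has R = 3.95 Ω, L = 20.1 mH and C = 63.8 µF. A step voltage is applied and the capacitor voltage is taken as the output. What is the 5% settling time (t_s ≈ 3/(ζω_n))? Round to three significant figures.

t_s ≈ 0.0305 s

For a series RLC circuit (capacitor voltage as output), ω_n = 1/√(LC) = 1/√(20.1 mH · 63.8 µF) = 883 rad/s.
ζ = (R/2)·√(C/L) = (3.95/2)·√(63.8 µF/20.1 mH) = 0.111.
t_s ≈ 3/(ζω_n) = 0.0305 s.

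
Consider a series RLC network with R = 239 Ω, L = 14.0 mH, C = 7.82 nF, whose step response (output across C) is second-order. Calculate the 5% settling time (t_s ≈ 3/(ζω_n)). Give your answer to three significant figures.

For a series RLC circuit (capacitor voltage as output), ω_n = 1/√(LC) = 1/√(14.0 mH · 7.82 nF) = 95600 rad/s.
ζ = (R/2)·√(C/L) = (239/2)·√(7.82 nF/14.0 mH) = 0.0893.
t_s ≈ 3/(ζω_n) = 0.000351 s.

t_s ≈ 0.000351 s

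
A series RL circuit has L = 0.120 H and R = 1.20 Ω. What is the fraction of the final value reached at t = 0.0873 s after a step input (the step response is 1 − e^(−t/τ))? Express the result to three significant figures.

τ = L/R = 0.120/1.20 = 0.100 s.
y(t)/y_∞ = 1 − e^(−t/τ) = 1 − e^(−0.0873/0.100) = 1 − e^(−0.873) = 0.582.

y/y_∞ ≈ 0.582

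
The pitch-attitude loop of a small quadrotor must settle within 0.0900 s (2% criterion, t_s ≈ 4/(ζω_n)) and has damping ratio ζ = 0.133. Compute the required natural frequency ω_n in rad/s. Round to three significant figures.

ω_n ≈ 334 rad/s

Rearranging t_s ≈ 4/(ζω_n) gives ω_n = 4/(ζ·t_s) = 4/(0.133 × 0.0900) = 334 rad/s.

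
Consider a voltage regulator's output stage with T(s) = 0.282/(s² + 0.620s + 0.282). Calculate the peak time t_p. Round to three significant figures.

t_p ≈ 7.29 s

Comparing the denominator to s² + 2ζω_n s + ω_n²: ω_n = √0.282 = 0.531 rad/s, and 2ζω_n = 0.620 so ζ = 0.620/(2·0.531) = 0.584.
ω_d = ω_n√(1−ζ²) = 0.431 rad/s. Then t_p = π/ω_d = 7.29 s.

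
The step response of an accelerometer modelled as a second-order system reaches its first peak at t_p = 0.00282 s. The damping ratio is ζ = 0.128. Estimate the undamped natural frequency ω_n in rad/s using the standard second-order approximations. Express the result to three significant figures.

Peak time t_p = π/ω_d, so ω_d = π/t_p = π/0.00282 = 1110 rad/s.
ω_n = ω_d/√(1−ζ²) = 1110/√0.984 = 1120 rad/s.

ω_n ≈ 1120 rad/s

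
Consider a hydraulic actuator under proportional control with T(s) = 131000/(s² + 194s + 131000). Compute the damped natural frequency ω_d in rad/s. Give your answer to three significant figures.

ω_d ≈ 349 rad/s

ω_n = √131000 = 362 rad/s; ζ = 194/(2·362) = 0.268.
The damped frequency ω_d = ω_n√(1−ζ²) = 349 rad/s.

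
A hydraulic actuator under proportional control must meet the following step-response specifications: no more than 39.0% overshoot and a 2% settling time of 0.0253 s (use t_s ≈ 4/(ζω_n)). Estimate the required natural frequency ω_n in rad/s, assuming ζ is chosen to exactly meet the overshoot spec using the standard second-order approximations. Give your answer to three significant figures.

From %OS = 100·exp(−πζ/√(1−ζ²)), invert to get ζ = −ln(OS)/√(π² + ln²(OS)) with OS = 0.390.
−ln 0.390 = 0.9416, so ζ = 0.9416/√(π² + 0.8866) = 0.287.
Then ω_n = 4/(ζ t_s) = 4/(0.287 × 0.0253) = 551 rad/s.

ω_n ≈ 551 rad/s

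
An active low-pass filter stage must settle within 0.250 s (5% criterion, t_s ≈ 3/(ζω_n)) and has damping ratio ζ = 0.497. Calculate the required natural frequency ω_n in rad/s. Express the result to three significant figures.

ω_n ≈ 24.1 rad/s

Rearranging t_s ≈ 3/(ζω_n) gives ω_n = 3/(ζ·t_s) = 3/(0.497 × 0.250) = 24.1 rad/s.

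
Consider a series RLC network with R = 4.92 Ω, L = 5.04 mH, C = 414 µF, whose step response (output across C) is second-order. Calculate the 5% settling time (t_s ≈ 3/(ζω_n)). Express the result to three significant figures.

For a series RLC circuit (capacitor voltage as output), ω_n = 1/√(LC) = 1/√(5.04 mH · 414 µF) = 692 rad/s.
ζ = (R/2)·√(C/L) = (4.92/2)·√(414 µF/5.04 mH) = 0.705.
t_s ≈ 3/(ζω_n) = 0.00615 s.

t_s ≈ 0.00615 s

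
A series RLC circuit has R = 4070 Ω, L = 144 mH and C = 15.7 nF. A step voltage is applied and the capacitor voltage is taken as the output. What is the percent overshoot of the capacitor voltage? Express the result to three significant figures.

For a series RLC circuit (capacitor voltage as output), ω_n = 1/√(LC) = 1/√(144 mH · 15.7 nF) = 21000 rad/s.
ζ = (R/2)·√(C/L) = (4070/2)·√(15.7 nF/144 mH) = 0.672.
%OS = 100·exp(−πζ/√(1−ζ²)) = 5.78%.

%OS ≈ 5.78%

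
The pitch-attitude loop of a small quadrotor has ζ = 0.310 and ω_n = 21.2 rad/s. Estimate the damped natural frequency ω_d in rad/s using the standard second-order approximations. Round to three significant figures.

ω_d ≈ 20.2 rad/s

ω_d = ω_n√(1−ζ²) = 21.2·√0.904 = 20.2 rad/s.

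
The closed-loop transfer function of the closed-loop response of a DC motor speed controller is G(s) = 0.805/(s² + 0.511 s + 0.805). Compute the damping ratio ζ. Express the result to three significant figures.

Comparing the denominator to s² + 2ζω_n s + ω_n²: ω_n = √0.805 = 0.897 rad/s, and 2ζω_n = 0.511 so ζ = 0.511/(2·0.897) = 0.285.

ζ ≈ 0.285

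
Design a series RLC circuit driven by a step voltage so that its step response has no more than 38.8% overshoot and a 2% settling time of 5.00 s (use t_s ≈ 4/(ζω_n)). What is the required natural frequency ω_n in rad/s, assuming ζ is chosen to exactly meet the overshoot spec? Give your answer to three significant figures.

Inverting the overshoot relation: ζ = |ln 0.388|/√(π² + ln²0.388) = 0.289.
Then ω_n = 4/(ζ t_s) = 4/(0.289 × 5.00) = 2.77 rad/s.

ω_n ≈ 2.77 rad/s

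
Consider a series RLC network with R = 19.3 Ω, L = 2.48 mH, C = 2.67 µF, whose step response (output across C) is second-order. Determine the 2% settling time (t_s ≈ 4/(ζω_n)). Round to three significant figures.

For a series RLC circuit (capacitor voltage as output), ω_n = 1/√(LC) = 1/√(2.48 mH · 2.67 µF) = 12300 rad/s.
ζ = (R/2)·√(C/L) = (19.3/2)·√(2.67 µF/2.48 mH) = 0.317.
t_s ≈ 4/(ζω_n) = 0.00103 s.

t_s ≈ 0.00103 s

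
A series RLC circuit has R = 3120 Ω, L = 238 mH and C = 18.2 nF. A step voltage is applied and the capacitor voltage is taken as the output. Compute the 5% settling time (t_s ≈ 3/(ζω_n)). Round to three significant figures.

t_s ≈ 0.000458 s

For a series RLC circuit (capacitor voltage as output), ω_n = 1/√(LC) = 1/√(238 mH · 18.2 nF) = 15200 rad/s.
ζ = (R/2)·√(C/L) = (3120/2)·√(18.2 nF/238 mH) = 0.431.
t_s ≈ 3/(ζω_n) = 0.000458 s.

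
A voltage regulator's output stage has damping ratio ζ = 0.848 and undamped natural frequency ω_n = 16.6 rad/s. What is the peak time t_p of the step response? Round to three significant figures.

t_p ≈ 0.357 s

The damped frequency is ω_d = ω_n√(1−ζ²) = 16.6·√(1−0.719) = 8.80 rad/s.
Peak time t_p = π/ω_d = π/8.80 = 0.357 s.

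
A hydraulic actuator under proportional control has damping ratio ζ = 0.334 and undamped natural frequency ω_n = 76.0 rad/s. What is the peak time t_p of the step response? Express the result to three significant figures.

t_p ≈ 0.0439 s

The damped frequency is ω_d = ω_n√(1−ζ²) = 76.0·√(1−0.112) = 71.6 rad/s.
Peak time t_p = π/ω_d = π/71.6 = 0.0439 s.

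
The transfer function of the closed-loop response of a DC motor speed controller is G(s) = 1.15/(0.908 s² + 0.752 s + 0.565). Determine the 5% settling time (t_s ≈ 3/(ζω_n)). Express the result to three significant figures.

t_s ≈ 7.24 s

Dividing through by 0.908: denominator becomes s² + 0.8282 s + 0.6222.
So ω_n = √0.6222 = 0.789 rad/s and ζ = 0.8282/(2·0.789) = 0.525.
t_s ≈ 3/(ζω_n) = 7.24 s.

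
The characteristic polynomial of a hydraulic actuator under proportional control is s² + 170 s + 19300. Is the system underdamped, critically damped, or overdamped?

a² − 4b = 170² − 4·19300 < 0 (complex roots); the system is underdamped.

underdamped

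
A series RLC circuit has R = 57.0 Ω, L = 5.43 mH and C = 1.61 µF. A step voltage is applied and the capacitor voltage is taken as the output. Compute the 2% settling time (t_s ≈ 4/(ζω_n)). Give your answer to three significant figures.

t_s ≈ 0.000762 s

For a series RLC circuit (capacitor voltage as output), ω_n = 1/√(LC) = 1/√(5.43 mH · 1.61 µF) = 10700 rad/s.
ζ = (R/2)·√(C/L) = (57.0/2)·√(1.61 µF/5.43 mH) = 0.491.
t_s ≈ 4/(ζω_n) = 0.000762 s.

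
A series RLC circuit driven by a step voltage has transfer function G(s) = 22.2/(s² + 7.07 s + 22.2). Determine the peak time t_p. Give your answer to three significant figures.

t_p ≈ 1.01 s

ω_n = √22.2 = 4.71 rad/s; ζ = 7.07/(2·4.71) = 0.750.
The damped frequency ω_d = ω_n√(1−ζ²) = 3.12 rad/s. Then t_p = π/ω_d = 1.01 s.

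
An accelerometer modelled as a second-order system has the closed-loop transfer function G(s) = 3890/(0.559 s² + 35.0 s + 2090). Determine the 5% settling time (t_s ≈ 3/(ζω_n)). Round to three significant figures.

Dividing through by 0.559: denominator becomes s² + 62.61 s + 3739.
So ω_n = √3739 = 61.1 rad/s and ζ = 62.61/(2·61.1) = 0.512.
t_s ≈ 3/(ζω_n) = 0.0958 s.

t_s ≈ 0.0958 s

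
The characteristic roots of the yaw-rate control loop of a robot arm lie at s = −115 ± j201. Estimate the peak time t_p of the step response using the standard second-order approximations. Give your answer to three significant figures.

t_p ≈ 0.0156 s

t_p = π/ω_d with ω_d = 201 (the imaginary part), so t_p = 0.0156 s.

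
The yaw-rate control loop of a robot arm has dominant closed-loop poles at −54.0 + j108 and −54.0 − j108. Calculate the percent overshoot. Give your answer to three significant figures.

With σ = 54.0, ω_d = 108: ω_n = √(σ²+ω_d²) = 121 rad/s, ζ = σ/ω_n = 0.447.
%OS = 100 e^{−πζ/√(1−ζ²)} with ζ = 0.447 gives 20.8%.

%OS ≈ 20.8%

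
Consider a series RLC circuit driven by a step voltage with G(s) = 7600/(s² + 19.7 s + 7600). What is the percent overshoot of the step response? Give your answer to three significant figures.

ω_n = √7600 = 87.2 rad/s; ζ = 19.7/(2·87.2) = 0.113.
%OS = 100·exp(−πζ/√(1−ζ²)) = 70.0%.

%OS ≈ 70.0%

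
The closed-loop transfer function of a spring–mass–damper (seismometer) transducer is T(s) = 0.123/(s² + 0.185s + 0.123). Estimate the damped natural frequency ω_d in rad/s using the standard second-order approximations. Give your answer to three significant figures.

ω_d ≈ 0.338 rad/s

Matching coefficients with s² + 2ζω_n s + ω_n² gives ω_n² = 0.123 ⇒ ω_n = 0.351 rad/s, and ζ = 0.185/(2ω_n) = 0.264.
The damped frequency ω_d = ω_n√(1−ζ²) = 0.338 rad/s.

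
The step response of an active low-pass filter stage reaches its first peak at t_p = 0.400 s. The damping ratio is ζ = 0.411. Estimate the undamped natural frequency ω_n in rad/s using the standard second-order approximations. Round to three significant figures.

Peak time t_p = π/ω_d, so ω_d = π/t_p = π/0.400 = 7.85 rad/s.
ω_n = ω_d/√(1−ζ²) = 7.85/√0.831 = 8.62 rad/s.

ω_n ≈ 8.62 rad/s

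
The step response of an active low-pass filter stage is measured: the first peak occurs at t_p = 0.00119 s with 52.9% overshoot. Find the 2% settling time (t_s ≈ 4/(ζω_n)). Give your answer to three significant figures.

t_s ≈ 0.00748 s

From the overshoot, ζ = −ln(OS)/√(π²+ln²(OS)) = 0.199.
From t_p = π/ω_d, ω_d = π/0.00119 = 2640 rad/s, so ω_n = ω_d/√(1−ζ²) = 2690 rad/s.
t_s ≈ 4/(ζω_n) = 4/(0.199·2690) = 0.00748 s.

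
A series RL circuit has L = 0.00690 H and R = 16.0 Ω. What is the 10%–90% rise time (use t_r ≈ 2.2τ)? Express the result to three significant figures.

τ = L/R = 0.00690/16.0 = 0.000431 s.
t_r ≈ 2.2τ = 0.000949 s.

t_r ≈ 0.000949 s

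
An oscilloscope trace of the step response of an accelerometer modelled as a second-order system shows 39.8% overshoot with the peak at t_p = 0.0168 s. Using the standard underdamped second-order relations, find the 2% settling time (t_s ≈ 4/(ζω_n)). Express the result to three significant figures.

t_s ≈ 0.0729 s

ζ from %OS: ζ = |ln 0.398|/√(π²+ln²0.398) = 0.281.
t_p = π/ω_d ⇒ ω_d = 187 rad/s; then ω_n = ω_d/√(1−ζ²) = 195 rad/s.
t_s ≈ 4/(ζω_n) = 4/(0.281·195) = 0.0729 s.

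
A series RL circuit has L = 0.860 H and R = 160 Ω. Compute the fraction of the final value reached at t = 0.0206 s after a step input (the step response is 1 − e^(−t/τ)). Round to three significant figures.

y/y_∞ ≈ 0.978

τ = L/R = 0.860/160 = 0.00537 s.
y(t)/y_∞ = 1 − e^(−t/τ) = 1 − e^(−0.0206/0.00537) = 1 − e^(−3.83) = 0.978.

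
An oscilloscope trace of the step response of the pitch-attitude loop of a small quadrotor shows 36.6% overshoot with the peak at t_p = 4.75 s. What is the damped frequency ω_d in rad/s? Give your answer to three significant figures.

t_p = π/ω_d, so ω_d = π/4.75 = 0.661 rad/s.

ω_d ≈ 0.661 rad/s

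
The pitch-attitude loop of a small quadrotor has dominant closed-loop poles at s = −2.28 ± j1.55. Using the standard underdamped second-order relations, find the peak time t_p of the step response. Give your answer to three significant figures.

t_p ≈ 2.03 s

t_p = π/ω_d with ω_d = 1.55 (the imaginary part), so t_p = 2.03 s.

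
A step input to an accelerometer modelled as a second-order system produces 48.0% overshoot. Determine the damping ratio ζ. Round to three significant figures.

ζ ≈ 0.228

ζ = −ln(OS)/√(π² + (ln OS)²). With OS = 0.480, ln OS = −0.7340 and ζ = 0.7340/3.226 = 0.228.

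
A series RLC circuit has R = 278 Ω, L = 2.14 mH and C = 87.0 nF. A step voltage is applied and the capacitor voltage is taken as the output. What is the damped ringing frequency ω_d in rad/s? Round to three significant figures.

For a series RLC circuit (capacitor voltage as output), ω_n = 1/√(LC) = 1/√(2.14 mH · 87.0 nF) = 73300 rad/s.
ζ = (R/2)·√(C/L) = (278/2)·√(87.0 nF/2.14 mH) = 0.886.
The damped frequency ω_d = ω_n√(1−ζ²) = 33900 rad/s.

ω_d ≈ 33900 rad/s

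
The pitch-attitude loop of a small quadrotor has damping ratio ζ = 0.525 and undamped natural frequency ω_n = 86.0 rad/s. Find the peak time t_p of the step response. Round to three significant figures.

The damped frequency is ω_d = ω_n√(1−ζ²) = 86.0·√(1−0.276) = 73.2 rad/s.
Peak time t_p = π/ω_d = π/73.2 = 0.0429 s.

t_p ≈ 0.0429 s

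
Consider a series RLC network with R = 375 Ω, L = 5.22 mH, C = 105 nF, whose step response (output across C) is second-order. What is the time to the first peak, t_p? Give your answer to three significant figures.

t_p ≈ 0.000136 s

For a series RLC circuit (capacitor voltage as output), ω_n = 1/√(LC) = 1/√(5.22 mH · 105 nF) = 42700 rad/s.
ζ = (R/2)·√(C/L) = (375/2)·√(105 nF/5.22 mH) = 0.841.
The damped frequency ω_d = ω_n√(1−ζ²) = 23100 rad/s. t_p = π/ω_d = 0.000136 s.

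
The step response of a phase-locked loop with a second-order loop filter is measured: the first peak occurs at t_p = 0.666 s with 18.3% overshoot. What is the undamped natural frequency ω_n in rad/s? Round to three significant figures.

ω_n ≈ 5.36 rad/s

ζ from %OS: ζ = |ln 0.183|/√(π²+ln²0.183) = 0.476.
t_p = π/ω_d ⇒ ω_d = 4.72 rad/s; then ω_n = ω_d/√(1−ζ²) = 5.36 rad/s.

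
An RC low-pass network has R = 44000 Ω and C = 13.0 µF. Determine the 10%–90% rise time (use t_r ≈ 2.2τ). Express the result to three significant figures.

t_r ≈ 1.26 s

τ = RC = 44000 × 13.0 µF = 0.572 s.
t_r ≈ 2.2τ = 1.26 s.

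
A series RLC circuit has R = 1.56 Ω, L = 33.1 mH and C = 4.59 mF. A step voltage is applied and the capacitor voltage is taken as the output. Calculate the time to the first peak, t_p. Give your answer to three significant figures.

t_p ≈ 0.0405 s

For a series RLC circuit (capacitor voltage as output), ω_n = 1/√(LC) = 1/√(33.1 mH · 4.59 mF) = 81.1 rad/s.
ζ = (R/2)·√(C/L) = (1.56/2)·√(4.59 mF/33.1 mH) = 0.290.
ω_d = 81.1·√(1 − 0.290²) = 77.6 rad/s. t_p = π/ω_d = 0.0405 s.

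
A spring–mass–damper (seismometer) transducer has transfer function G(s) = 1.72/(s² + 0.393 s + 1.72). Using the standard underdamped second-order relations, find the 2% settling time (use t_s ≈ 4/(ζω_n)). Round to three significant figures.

t_s ≈ 20.4 s

Comparing the denominator to s² + 2ζω_n s + ω_n²: ω_n = √1.72 = 1.31 rad/s, and 2ζω_n = 0.393 so ζ = 0.393/(2·1.31) = 0.150.
t_s ≈ 4/(ζω_n) = 4/(0.150·1.31) = 20.4 s.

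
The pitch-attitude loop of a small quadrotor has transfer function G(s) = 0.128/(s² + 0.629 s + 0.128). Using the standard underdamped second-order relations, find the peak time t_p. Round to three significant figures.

t_p ≈ 18.4 s

Matching coefficients with s² + 2ζω_n s + ω_n² gives ω_n² = 0.128 ⇒ ω_n = 0.358 rad/s, and ζ = 0.629/(2ω_n) = 0.879.
ω_d = 0.358·√(1 − 0.879²) = 0.171 rad/s. Then t_p = π/ω_d = 18.4 s.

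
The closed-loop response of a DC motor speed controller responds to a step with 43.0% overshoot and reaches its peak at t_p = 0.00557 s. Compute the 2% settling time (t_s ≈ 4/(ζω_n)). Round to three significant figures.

t_s ≈ 0.0264 s

ζ from %OS: ζ = |ln 0.430|/√(π²+ln²0.430) = 0.259.
From t_p = π/ω_d, ω_d = π/0.00557 = 564 rad/s, so ω_n = ω_d/√(1−ζ²) = 584 rad/s.
t_s ≈ 4/(ζω_n) = 4/(0.259·584) = 0.0264 s.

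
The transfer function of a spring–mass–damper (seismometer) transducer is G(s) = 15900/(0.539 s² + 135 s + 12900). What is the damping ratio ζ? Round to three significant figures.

ζ ≈ 0.809

Dividing through by 0.539: denominator becomes s² + 250.5 s + 23930.
So ω_n = √23930 = 155 rad/s and ζ = 250.5/(2·155) = 0.809.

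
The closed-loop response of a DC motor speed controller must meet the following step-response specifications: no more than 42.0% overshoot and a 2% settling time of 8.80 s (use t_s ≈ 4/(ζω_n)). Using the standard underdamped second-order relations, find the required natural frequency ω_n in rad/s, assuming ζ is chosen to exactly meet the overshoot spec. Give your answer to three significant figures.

ω_n ≈ 1.71 rad/s

From %OS = 100·exp(−πζ/√(1−ζ²)), invert to get ζ = −ln(OS)/√(π² + ln²(OS)) with OS = 0.420.
−ln 0.420 = 0.8675, so ζ = 0.8675/√(π² + 0.7526) = 0.266.
From t_s ≈ 4/(ζω_n): ω_n = 4/(ζ·t_s) = 4/(0.266·8.80) = 1.71 rad/s.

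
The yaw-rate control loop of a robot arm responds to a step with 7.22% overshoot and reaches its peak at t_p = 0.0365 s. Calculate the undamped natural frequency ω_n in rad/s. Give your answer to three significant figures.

ω_n ≈ 112 rad/s

ζ from %OS: ζ = |ln 0.0722|/√(π²+ln²0.0722) = 0.642.
t_p = π/ω_d ⇒ ω_d = 86.1 rad/s; then ω_n = ω_d/√(1−ζ²) = 112 rad/s.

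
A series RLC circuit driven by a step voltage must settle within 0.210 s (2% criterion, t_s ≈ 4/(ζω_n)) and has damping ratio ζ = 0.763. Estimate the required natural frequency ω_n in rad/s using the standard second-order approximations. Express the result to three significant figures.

Rearranging t_s ≈ 4/(ζω_n) gives ω_n = 4/(ζ·t_s) = 4/(0.763 × 0.210) = 25.0 rad/s.

ω_n ≈ 25.0 rad/s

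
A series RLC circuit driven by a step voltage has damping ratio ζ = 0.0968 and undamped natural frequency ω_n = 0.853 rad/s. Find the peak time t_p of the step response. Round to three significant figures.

t_p ≈ 3.70 s

The damped frequency is ω_d = ω_n√(1−ζ²) = 0.853·√(1−0.00937) = 0.849 rad/s.
Peak time t_p = π/ω_d = π/0.849 = 3.70 s.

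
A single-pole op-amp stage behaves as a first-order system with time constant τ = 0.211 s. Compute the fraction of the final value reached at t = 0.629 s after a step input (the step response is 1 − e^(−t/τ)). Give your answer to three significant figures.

y(t)/y_∞ = 1 − e^(−t/τ) = 1 − e^(−0.629/0.211) = 1 − e^(−2.98) = 0.949.

y/y_∞ ≈ 0.949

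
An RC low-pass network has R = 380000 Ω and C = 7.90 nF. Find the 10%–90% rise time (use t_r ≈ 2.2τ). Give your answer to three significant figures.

τ = RC = 380000 × 7.90 nF = 0.00300 s.
t_r ≈ 2.2τ = 0.00660 s.

t_r ≈ 0.00660 s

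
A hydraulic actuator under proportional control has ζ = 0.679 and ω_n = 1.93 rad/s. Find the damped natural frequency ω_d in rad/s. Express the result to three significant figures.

ω_d = ω_n√(1−ζ²) = 1.93·√0.539 = 1.42 rad/s.

ω_d ≈ 1.42 rad/s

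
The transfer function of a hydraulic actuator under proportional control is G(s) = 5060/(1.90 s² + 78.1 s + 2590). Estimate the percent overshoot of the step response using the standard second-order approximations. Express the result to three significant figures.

%OS ≈ 12.2%

Dividing through by 1.90: denominator becomes s² + 41.11 s + 1363.
So ω_n = √1363 = 36.9 rad/s and ζ = 41.11/(2·36.9) = 0.557.
%OS = 100 e^{−πζ/√(1−ζ²)} with ζ = 0.557 gives 12.2%.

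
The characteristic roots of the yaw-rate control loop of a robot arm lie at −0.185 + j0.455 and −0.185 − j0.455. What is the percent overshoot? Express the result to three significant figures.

|pole| = ω_n = √(0.185² + 0.455²) = 0.491 rad/s; ζ = cos θ = σ/ω_n = 0.377.
Overshoot: exp(−π·0.377/√(1−0.377²)) = 0.279, i.e. 27.9%.

%OS ≈ 27.9%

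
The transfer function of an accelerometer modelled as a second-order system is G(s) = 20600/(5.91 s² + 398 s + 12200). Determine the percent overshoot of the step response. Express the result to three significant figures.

Dividing through by 5.91: denominator becomes s² + 67.34 s + 2064.
So ω_n = √2064 = 45.4 rad/s and ζ = 67.34/(2·45.4) = 0.741.
%OS = 100 e^{−πζ/√(1−ζ²)} with ζ = 0.741 gives 3.12%.

%OS ≈ 3.12%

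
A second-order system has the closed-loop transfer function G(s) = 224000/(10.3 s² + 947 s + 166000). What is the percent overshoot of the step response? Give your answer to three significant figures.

Dividing through by 10.3: denominator becomes s² + 91.94 s + 16120.
So ω_n = √16120 = 127 rad/s and ζ = 91.94/(2·127) = 0.362.
Overshoot: exp(−π·0.362/√(1−0.362²)) = 0.295, i.e. 29.5%.

%OS ≈ 29.5%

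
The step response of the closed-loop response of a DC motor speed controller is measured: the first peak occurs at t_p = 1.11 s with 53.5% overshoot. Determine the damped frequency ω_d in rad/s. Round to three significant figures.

t_p = π/ω_d, so ω_d = π/1.11 = 2.83 rad/s.

ω_d ≈ 2.83 rad/s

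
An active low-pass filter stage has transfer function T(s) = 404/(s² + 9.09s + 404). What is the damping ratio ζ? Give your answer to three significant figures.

Comparing the denominator to s² + 2ζω_n s + ω_n²: ω_n = √404 = 20.1 rad/s, and 2ζω_n = 9.09 so ζ = 9.09/(2·20.1) = 0.226.

ζ ≈ 0.226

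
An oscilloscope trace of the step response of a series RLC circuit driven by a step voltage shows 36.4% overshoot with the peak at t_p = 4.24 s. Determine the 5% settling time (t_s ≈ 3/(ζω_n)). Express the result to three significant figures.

The overshoot fixes ζ = −ln(OS)/√(π²+ln²(OS)) = 0.306.
t_p = π/ω_d ⇒ ω_d = 0.741 rad/s; then ω_n = ω_d/√(1−ζ²) = 0.778 rad/s.
t_s ≈ 3/(ζω_n) = 3/(0.306·0.778) = 12.6 s.

t_s ≈ 12.6 s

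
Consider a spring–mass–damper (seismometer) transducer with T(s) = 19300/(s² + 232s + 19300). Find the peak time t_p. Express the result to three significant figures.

t_p ≈ 0.0411 s

ω_n = √19300 = 139 rad/s; ζ = 232/(2·139) = 0.835.
ω_d = ω_n√(1−ζ²) = 76.4 rad/s. Then t_p = π/ω_d = 0.0411 s.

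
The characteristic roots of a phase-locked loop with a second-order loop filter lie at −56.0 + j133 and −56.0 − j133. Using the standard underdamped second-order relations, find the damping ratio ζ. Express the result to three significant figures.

With σ = 56.0, ω_d = 133: ω_n = √(σ²+ω_d²) = 144 rad/s, ζ = σ/ω_n = 0.388.

ζ ≈ 0.388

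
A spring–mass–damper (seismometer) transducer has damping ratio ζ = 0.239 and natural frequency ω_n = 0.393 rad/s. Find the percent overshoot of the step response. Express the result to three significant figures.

%OS ≈ 46.2%

For an underdamped second-order system, %OS = 100·exp(−πζ/√(1−ζ²)).
πζ/√(1−ζ²) = π·0.239/√(1−0.0571) = 0.7732, so %OS = 100·e^(−0.7732) = 46.2%.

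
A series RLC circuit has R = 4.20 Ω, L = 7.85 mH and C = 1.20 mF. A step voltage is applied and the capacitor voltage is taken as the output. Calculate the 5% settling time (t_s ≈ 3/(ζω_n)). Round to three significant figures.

t_s ≈ 0.0112 s

For a series RLC circuit (capacitor voltage as output), ω_n = 1/√(LC) = 1/√(7.85 mH · 1.20 mF) = 326 rad/s.
ζ = (R/2)·√(C/L) = (4.20/2)·√(1.20 mF/7.85 mH) = 0.821.
t_s ≈ 3/(ζω_n) = 0.0112 s.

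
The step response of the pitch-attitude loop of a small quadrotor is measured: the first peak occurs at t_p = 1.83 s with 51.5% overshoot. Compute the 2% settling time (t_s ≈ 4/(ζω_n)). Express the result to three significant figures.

t_s ≈ 11.0 s

The overshoot fixes ζ = −ln(OS)/√(π²+ln²(OS)) = 0.207.
From t_p = π/ω_d, ω_d = π/1.83 = 1.72 rad/s, so ω_n = ω_d/√(1−ζ²) = 1.75 rad/s.
t_s ≈ 4/(ζω_n) = 4/(0.207·1.75) = 11.0 s.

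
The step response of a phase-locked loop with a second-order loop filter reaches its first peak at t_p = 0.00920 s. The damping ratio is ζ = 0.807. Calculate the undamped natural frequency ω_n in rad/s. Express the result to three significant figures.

Peak time t_p = π/ω_d, so ω_d = π/t_p = π/0.00920 = 341 rad/s.
ω_n = ω_d/√(1−ζ²) = 341/√0.349 = 578 rad/s.

ω_n ≈ 578 rad/s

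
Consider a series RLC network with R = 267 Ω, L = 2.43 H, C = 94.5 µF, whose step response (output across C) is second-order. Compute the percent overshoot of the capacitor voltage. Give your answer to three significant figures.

For a series RLC circuit (capacitor voltage as output), ω_n = 1/√(LC) = 1/√(2.43 H · 94.5 µF) = 66.0 rad/s.
ζ = (R/2)·√(C/L) = (267/2)·√(94.5 µF/2.43 H) = 0.833.
%OS = 100·exp(−πζ/√(1−ζ²)) = 0.891%.

%OS ≈ 0.891%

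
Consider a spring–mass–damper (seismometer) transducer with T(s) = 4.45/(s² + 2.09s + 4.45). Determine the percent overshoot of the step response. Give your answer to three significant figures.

%OS ≈ 16.7%

ω_n = √4.45 = 2.11 rad/s; ζ = 2.09/(2·2.11) = 0.495.
%OS = 100 e^{−πζ/√(1−ζ²)} with ζ = 0.495 gives 16.7%.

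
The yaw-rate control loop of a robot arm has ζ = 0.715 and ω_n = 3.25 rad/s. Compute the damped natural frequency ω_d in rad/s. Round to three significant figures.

ω_d = ω_n√(1−ζ²) = 3.25·√0.489 = 2.27 rad/s.

ω_d ≈ 2.27 rad/s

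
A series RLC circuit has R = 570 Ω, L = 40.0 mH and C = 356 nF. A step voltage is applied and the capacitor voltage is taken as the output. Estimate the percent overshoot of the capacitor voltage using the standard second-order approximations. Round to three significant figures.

For a series RLC circuit (capacitor voltage as output), ω_n = 1/√(LC) = 1/√(40.0 mH · 356 nF) = 8380 rad/s.
ζ = (R/2)·√(C/L) = (570/2)·√(356 nF/40.0 mH) = 0.850.
%OS = 100·exp(−πζ/√(1−ζ²)) = 0.626%.

%OS ≈ 0.626%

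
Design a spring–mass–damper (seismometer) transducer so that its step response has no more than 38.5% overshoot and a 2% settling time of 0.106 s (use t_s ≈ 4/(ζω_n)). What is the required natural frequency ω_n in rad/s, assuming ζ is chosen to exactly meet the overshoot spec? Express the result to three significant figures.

From %OS = 100·exp(−πζ/√(1−ζ²)), invert to get ζ = −ln(OS)/√(π² + ln²(OS)) with OS = 0.385.
−ln 0.385 = 0.9545, so ζ = 0.9545/√(π² + 0.9111) = 0.291.
From t_s ≈ 4/(ζω_n): ω_n = 4/(ζ·t_s) = 4/(0.291·0.106) = 130 rad/s.

ω_n ≈ 130 rad/s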